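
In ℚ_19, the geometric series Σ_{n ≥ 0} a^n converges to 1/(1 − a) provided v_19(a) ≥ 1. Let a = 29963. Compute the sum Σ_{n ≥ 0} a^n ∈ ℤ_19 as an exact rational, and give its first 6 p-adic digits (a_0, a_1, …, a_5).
Σ a^n = 1/(1 − a) = -1/29962;  first 6 digits = (1, 0, 7, 4, 11, 1)

v_19(a) = 2 ≥ 1, so the series converges in ℤ_19 to 1/(1 − a) = 1/(1 − 29963) = -1/29962. Expand this rational in ℤ_19: compute digits iteratively via d_i = x_i mod 19, x_{i+1} = (x_i − d_i)/19. The first 6 digits are (1, 0, 7, 4, 11, 1).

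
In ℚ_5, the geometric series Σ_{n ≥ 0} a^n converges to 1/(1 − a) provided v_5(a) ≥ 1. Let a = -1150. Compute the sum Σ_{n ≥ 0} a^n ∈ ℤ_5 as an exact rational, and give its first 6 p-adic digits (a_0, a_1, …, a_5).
Σ a^n = 1/(1 − a) = 1/1151;  first 6 digits = (1, 0, 4, 0, 4, 2)

v_5(a) = 2 ≥ 1, so the series converges in ℤ_5 to 1/(1 − a) = 1/(1 − (-1150)) = 1/1151. Expand this rational in ℤ_5: compute digits iteratively via d_i = x_i mod 5, x_{i+1} = (x_i − d_i)/5. The first 6 digits are (1, 0, 4, 0, 4, 2).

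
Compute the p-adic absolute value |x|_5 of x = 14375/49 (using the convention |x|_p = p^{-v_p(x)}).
|14375/49|_5 = 1/625

Step 1 — compute v_5(x) by factoring powers of 5 out of the numerator and denominator: v_5(14375/49) = 4. Step 2 — apply |x|_p = p^{-v_p(x)} = 5^{-4} = 1/625.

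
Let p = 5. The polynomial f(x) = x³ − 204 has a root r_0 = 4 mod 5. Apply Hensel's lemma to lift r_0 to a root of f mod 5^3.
r_2 = 84 (mod 125)

Hensel: r_{i+1} = r_i − f(r_i)/f′(r_i) mod 5^{i+2}, where f′(x) = 3x². Iterate:
  r_0 = 4 (mod 5)
  r_1 = 9 (mod 25)
  r_2 = 84 (mod 125)
Final: r = 84 with f(r) ≡ 0 mod 5^3.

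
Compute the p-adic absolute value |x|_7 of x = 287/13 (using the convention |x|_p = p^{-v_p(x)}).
|287/13|_7 = 1/7

Step 1 — compute v_7(x) by factoring powers of 7 out of the numerator and denominator: v_7(287/13) = 1. Step 2 — apply |x|_p = p^{-v_p(x)} = 7^{-1} = 1/7.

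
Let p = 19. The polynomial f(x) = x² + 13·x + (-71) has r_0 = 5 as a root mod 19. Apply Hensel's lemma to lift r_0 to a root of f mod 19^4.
r_3 = 95936 (mod 130321)

Hensel: r_{i+1} = r_i − f(r_i)·(f′(r_i))^{-1} mod 19^{i+2}, f′(x) = 2x + 13. Iterate:
  r_0 = 5 (mod 19)
  r_1 = 271 (mod 361)
  r_2 = 6769 (mod 6859)
  r_3 = 95936 (mod 130321)
Final: r = 95936 satisfies f(r) ≡ 0 mod 19^4.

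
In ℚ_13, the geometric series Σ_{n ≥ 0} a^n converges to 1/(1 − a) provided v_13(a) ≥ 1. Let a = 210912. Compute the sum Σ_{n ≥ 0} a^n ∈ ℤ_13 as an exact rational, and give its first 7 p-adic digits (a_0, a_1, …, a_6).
Σ a^n = 1/(1 − a) = -1/210911;  first 7 digits = (1, 0, 0, 5, 7, 0, 12)

v_13(a) = 3 ≥ 1, so the series converges in ℤ_13 to 1/(1 − a) = 1/(1 − 210912) = -1/210911. Expand this rational in ℤ_13: compute digits iteratively via d_i = x_i mod 13, x_{i+1} = (x_i − d_i)/13. The first 7 digits are (1, 0, 0, 5, 7, 0, 12).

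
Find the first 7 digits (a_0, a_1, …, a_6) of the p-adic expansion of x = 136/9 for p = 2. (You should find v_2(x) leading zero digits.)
(a_0, …, a_6) = (0, 0, 0, 1, 0, 0, 1)

v_2(136/9) = 3, so a_0 = ... = a_2 = 0. Factor out: x = 2^3 · u with u = 17/9 a unit in ℤ_2. Expand u iteratively via a_{v+i} = u_i mod 2, u_{i+1} = (u_i − a_{v+i})/2:
  u_0 = 17/9;  a_3 = 1;  u_1 = (u_0 − 1)/2 = 4/9
  u_1 = 4/9;  a_4 = 0;  u_2 = (u_1 − 0)/2 = 2/9
  u_2 = 2/9;  a_5 = 0;  u_3 = (u_2 − 0)/2 = 1/9
  u_3 = 1/9;  a_6 = 1;  u_4 = (u_3 − 1)/2 = -4/9
Digits: (0, 0, 0, 1, 0, 0, 1).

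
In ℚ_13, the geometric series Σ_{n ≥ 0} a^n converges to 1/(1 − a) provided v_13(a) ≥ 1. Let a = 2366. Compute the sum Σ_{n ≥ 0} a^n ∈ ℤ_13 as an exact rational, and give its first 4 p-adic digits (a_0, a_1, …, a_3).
Σ a^n = 1/(1 − a) = -1/2365;  first 4 digits = (1, 0, 1, 1)

v_13(a) = 2 ≥ 1, so the series converges in ℤ_13 to 1/(1 − a) = 1/(1 − 2366) = -1/2365. Expand this rational in ℤ_13: compute digits iteratively via d_i = x_i mod 13, x_{i+1} = (x_i − d_i)/13. The first 4 digits are (1, 0, 1, 1).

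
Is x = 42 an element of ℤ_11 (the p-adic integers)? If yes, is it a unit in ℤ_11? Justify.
x ∈ ℤ_11^× (unit); v_11(x) = 0

ℤ_11 = {x ∈ ℚ_11 : v_11(x) ≥ 0} and ℤ_11^× = {x ∈ ℤ_11 : v_11(x) = 0}. Here v_11(42) = v_11(num) − v_11(den) = 0; compare against these criteria.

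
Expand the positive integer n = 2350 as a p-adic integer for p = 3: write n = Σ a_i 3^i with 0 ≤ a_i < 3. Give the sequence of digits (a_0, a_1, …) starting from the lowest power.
(a_0, a_1, …) = (1, 0, 0, 0, 2, 0, 0, 1)

Repeated division by 3 gives the digits low-to-high: 2350 = 1 + 2·3^4 + 1·3^7. Digit sequence: (1, 0, 0, 0, 2, 0, 0, 1).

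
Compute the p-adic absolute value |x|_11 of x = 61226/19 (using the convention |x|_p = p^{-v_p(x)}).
|61226/19|_11 = 1/1331

Step 1 — compute v_11(x) by factoring powers of 11 out of the numerator and denominator: v_11(61226/19) = 3. Step 2 — apply |x|_p = p^{-v_p(x)} = 11^{-3} = 1/1331.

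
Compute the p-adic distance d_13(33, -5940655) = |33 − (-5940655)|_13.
d_13(33, -5940655) = 1/371293

Step 1 — x − y = 33 − (-5940655) = 5940688. Step 2 — v_13(5940688) = 5 (factor: 5940688 = (13^5 · 16); the sign does not affect v_p). Step 3 — |x − y|_13 = 13^{-5} = 1/371293.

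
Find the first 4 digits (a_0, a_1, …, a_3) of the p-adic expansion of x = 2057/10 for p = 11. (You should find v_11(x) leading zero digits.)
(a_0, …, a_3) = (0, 0, 5, 3)

v_11(2057/10) = 2, so a_0 = ... = a_1 = 0. Factor out: x = 11^2 · u with u = 17/10 a unit in ℤ_11. Expand u iteratively via a_{v+i} = u_i mod 11, u_{i+1} = (u_i − a_{v+i})/11:
  u_0 = 17/10;  a_2 = 5;  u_1 = (u_0 − 5)/11 = -3/10
  u_1 = -3/10;  a_3 = 3;  u_2 = (u_1 − 3)/11 = -3/10
Digits: (0, 0, 5, 3).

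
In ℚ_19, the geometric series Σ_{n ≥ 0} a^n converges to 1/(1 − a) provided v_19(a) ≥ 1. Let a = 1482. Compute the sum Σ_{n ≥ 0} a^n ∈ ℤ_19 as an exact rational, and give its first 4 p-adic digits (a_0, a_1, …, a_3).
Σ a^n = 1/(1 − a) = -1/1481;  first 4 digits = (1, 2, 8, 5)

v_19(a) = 1 ≥ 1, so the series converges in ℤ_19 to 1/(1 − a) = 1/(1 − 1482) = -1/1481. Expand this rational in ℤ_19: compute digits iteratively via d_i = x_i mod 19, x_{i+1} = (x_i − d_i)/19. The first 4 digits are (1, 2, 8, 5).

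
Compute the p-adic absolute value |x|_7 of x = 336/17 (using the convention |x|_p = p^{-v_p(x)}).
|336/17|_7 = 1/7

Step 1 — compute v_7(x) by factoring powers of 7 out of the numerator and denominator: v_7(336/17) = 1. Step 2 — apply |x|_p = p^{-v_p(x)} = 7^{-1} = 1/7.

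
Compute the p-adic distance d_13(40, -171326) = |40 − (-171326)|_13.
d_13(40, -171326) = 1/28561

Step 1 — x − y = 40 − (-171326) = 171366. Step 2 — v_13(171366) = 4 (factor: 171366 = (13^4 · 6); the sign does not affect v_p). Step 3 — |x − y|_13 = 13^{-4} = 1/28561.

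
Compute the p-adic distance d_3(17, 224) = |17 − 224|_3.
d_3(17, 224) = 1/9

Step 1 — x − y = 17 − 224 = -207. Step 2 — v_3(-207) = 2 (factor: -207 = −(3^2 · 23); the sign does not affect v_p). Step 3 — |x − y|_3 = 3^{-2} = 1/9.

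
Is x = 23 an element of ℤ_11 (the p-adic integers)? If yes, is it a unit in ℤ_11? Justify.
x ∈ ℤ_11^× (unit); v_11(x) = 0

ℤ_11 = {x ∈ ℚ_11 : v_11(x) ≥ 0} and ℤ_11^× = {x ∈ ℤ_11 : v_11(x) = 0}. Here v_11(23) = v_11(num) − v_11(den) = 0; compare against these criteria.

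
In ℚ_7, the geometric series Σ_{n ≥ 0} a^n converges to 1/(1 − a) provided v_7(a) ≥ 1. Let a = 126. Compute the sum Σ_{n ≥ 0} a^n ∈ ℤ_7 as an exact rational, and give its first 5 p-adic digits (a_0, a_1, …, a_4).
Σ a^n = 1/(1 − a) = -1/125;  first 5 digits = (1, 4, 4, 5, 3)

v_7(a) = 1 ≥ 1, so the series converges in ℤ_7 to 1/(1 − a) = 1/(1 − 126) = -1/125. Expand this rational in ℤ_7: compute digits iteratively via d_i = x_i mod 7, x_{i+1} = (x_i − d_i)/7. The first 5 digits are (1, 4, 4, 5, 3).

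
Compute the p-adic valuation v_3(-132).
v_3(-132) = 1

v_3(n) is the largest exponent k such that 3^k divides n. Factor out: -132 = -3^1 · 44. (Sign doesn't affect v_p.) So v_3(-132) = 1.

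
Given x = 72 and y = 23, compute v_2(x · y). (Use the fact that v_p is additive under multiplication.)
v_2(1656) = 3

v_p(x) = 3 (factor: 72 = 2^3 · 9); v_p(y) = 0 (factor: 23 = 2^0 · 23). Additivity: v_p(xy) = v_p(x) + v_p(y) = 3 + 0 = 3. (Direct check: xy = 1656 = 2^3 · (207).)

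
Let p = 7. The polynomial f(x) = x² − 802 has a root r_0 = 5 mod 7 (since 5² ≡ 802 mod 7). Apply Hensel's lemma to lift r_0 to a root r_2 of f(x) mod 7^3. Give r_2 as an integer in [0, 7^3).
r_2 = 166 (mod 343)

Hensel's recurrence: r_{i+1} = r_i − f(r_i)·(f′(r_i))^{-1} mod 7^{i+2}, with f′(x) = 2x. Iterate:
  r_0 = 5 (mod 7)
  r_1 = 19 (mod 49)
  r_2 = 166 (mod 343)
Final: r_2 = 166, and one checks f(r_2) ≡ 0 mod 7^3.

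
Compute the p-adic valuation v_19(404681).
v_19(404681) = 3

v_19(n) is the largest exponent k such that 19^k divides n. Factor out: 404681 = 19^3 · 59. (Sign doesn't affect v_p.) So v_19(404681) = 3.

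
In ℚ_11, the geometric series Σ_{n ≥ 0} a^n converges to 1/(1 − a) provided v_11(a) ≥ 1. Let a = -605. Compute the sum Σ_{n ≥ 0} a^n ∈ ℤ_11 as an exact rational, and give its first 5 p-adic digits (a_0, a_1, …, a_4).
Σ a^n = 1/(1 − a) = 1/606;  first 5 digits = (1, 0, 6, 10, 2)

v_11(a) = 2 ≥ 1, so the series converges in ℤ_11 to 1/(1 − a) = 1/(1 − (-605)) = 1/606. Expand this rational in ℤ_11: compute digits iteratively via d_i = x_i mod 11, x_{i+1} = (x_i − d_i)/11. The first 5 digits are (1, 0, 6, 10, 2).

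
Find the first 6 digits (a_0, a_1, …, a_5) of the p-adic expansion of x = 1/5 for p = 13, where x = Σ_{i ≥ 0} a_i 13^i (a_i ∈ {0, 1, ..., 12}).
(a_0, …, a_5) = (8, 2, 5, 10, 7, 2)

v_13(1/5) = 0 (numerator and denominator both coprime to 13), so x ∈ ℤ_13^×. Compute digits iteratively via a_i = x_i mod 13, x_{i+1} = (x_i − a_i)/13, with x_0 = x:
  x_0 = 1/5;  a_0 = 8;  x_1 = (x_0 − 8)/13 = -3/5
  x_1 = -3/5;  a_1 = 2;  x_2 = (x_1 − 2)/13 = -1/5
  x_2 = -1/5;  a_2 = 5;  x_3 = (x_2 − 5)/13 = -2/5
  x_3 = -2/5;  a_3 = 10;  x_4 = (x_3 − 10)/13 = -4/5
  x_4 = -4/5;  a_4 = 7;  x_5 = (x_4 − 7)/13 = -3/5
  x_5 = -3/5;  a_5 = 2;  x_6 = (x_5 − 2)/13 = -1/5
Digits: (8, 2, 5, 10, 7, 2).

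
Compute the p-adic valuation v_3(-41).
v_3(-41) = 0

v_3(n) is the largest exponent k such that 3^k divides n. Factor out: -41 = -3^0 · 41. (Sign doesn't affect v_p.) So v_3(-41) = 0.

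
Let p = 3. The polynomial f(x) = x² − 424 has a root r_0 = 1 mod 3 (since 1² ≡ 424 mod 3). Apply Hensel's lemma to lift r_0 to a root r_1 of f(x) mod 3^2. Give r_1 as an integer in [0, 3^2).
r_1 = 1 (mod 9)

Hensel's recurrence: r_{i+1} = r_i − f(r_i)·(f′(r_i))^{-1} mod 3^{i+2}, with f′(x) = 2x. Iterate:
  r_0 = 1 (mod 3)
  r_1 = 1 (mod 9)
Final: r_1 = 1, and one checks f(r_1) ≡ 0 mod 3^2.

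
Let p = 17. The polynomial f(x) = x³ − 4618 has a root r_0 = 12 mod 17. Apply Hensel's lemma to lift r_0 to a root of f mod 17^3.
r_2 = 4636 (mod 4913)

Hensel: r_{i+1} = r_i − f(r_i)/f′(r_i) mod 17^{i+2}, where f′(x) = 3x². Iterate:
  r_0 = 12 (mod 17)
  r_1 = 12 (mod 289)
  r_2 = 4636 (mod 4913)
Final: r = 4636 with f(r) ≡ 0 mod 17^3.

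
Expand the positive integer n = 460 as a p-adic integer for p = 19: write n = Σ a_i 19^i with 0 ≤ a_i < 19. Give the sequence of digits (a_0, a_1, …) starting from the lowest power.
(a_0, a_1, …) = (4, 5, 1)

Repeated division by 19 gives the digits low-to-high: 460 = 4 + 5·19^1 + 1·19^2. Digit sequence: (4, 5, 1).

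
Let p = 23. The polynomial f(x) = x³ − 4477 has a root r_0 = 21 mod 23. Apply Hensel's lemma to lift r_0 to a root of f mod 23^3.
r_2 = 3678 (mod 12167)

Hensel: r_{i+1} = r_i − f(r_i)/f′(r_i) mod 23^{i+2}, where f′(x) = 3x². Iterate:
  r_0 = 21 (mod 23)
  r_1 = 504 (mod 529)
  r_2 = 3678 (mod 12167)
Final: r = 3678 with f(r) ≡ 0 mod 23^3.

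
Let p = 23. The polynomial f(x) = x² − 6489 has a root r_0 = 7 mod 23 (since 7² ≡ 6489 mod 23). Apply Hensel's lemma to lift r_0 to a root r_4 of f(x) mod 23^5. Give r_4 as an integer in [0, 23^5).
r_4 = 5147637 (mod 6436343)

Hensel's recurrence: r_{i+1} = r_i − f(r_i)·(f′(r_i))^{-1} mod 23^{i+2}, with f′(x) = 2x. Iterate:
  r_0 = 7 (mod 23)
  r_1 = 467 (mod 529)
  r_2 = 996 (mod 12167)
  r_3 = 110499 (mod 279841)
  r_4 = 5147637 (mod 6436343)
Final: r_4 = 5147637, and one checks f(r_4) ≡ 0 mod 23^5.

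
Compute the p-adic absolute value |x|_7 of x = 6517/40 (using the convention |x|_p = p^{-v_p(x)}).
|6517/40|_7 = 1/343

Step 1 — compute v_7(x) by factoring powers of 7 out of the numerator and denominator: v_7(6517/40) = 3. Step 2 — apply |x|_p = p^{-v_p(x)} = 7^{-3} = 1/343.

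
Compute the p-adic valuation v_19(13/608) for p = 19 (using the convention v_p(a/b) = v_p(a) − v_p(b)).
v_19(13/608) = -1

Factor powers of 19 from the numerator and denominator of the reduced fraction: 13 = 19^0 · 13 and 608 = 19^1 · 32. Apply v_p(a/b) = v_p(a) − v_p(b): v_19(13/608) = 0 − 1 = -1.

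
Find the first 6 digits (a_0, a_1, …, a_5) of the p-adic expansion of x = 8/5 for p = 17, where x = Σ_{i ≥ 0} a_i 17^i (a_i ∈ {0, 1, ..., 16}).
(a_0, …, a_5) = (5, 10, 13, 6, 3, 10)

v_17(8/5) = 0 (numerator and denominator both coprime to 17), so x ∈ ℤ_17^×. Compute digits iteratively via a_i = x_i mod 17, x_{i+1} = (x_i − a_i)/17, with x_0 = x:
  x_0 = 8/5;  a_0 = 5;  x_1 = (x_0 − 5)/17 = -1/5
  x_1 = -1/5;  a_1 = 10;  x_2 = (x_1 − 10)/17 = -3/5
  x_2 = -3/5;  a_2 = 13;  x_3 = (x_2 − 13)/17 = -4/5
  x_3 = -4/5;  a_3 = 6;  x_4 = (x_3 − 6)/17 = -2/5
  x_4 = -2/5;  a_4 = 3;  x_5 = (x_4 − 3)/17 = -1/5
  x_5 = -1/5;  a_5 = 10;  x_6 = (x_5 − 10)/17 = -3/5
Digits: (5, 10, 13, 6, 3, 10).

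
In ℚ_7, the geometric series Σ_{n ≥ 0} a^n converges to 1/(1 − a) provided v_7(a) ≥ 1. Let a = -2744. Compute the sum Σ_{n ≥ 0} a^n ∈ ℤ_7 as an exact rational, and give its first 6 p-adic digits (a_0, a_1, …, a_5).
Σ a^n = 1/(1 − a) = 1/2745;  first 6 digits = (1, 0, 0, 6, 5, 6)

v_7(a) = 3 ≥ 1, so the series converges in ℤ_7 to 1/(1 − a) = 1/(1 − (-2744)) = 1/2745. Expand this rational in ℤ_7: compute digits iteratively via d_i = x_i mod 7, x_{i+1} = (x_i − d_i)/7. The first 6 digits are (1, 0, 0, 6, 5, 6).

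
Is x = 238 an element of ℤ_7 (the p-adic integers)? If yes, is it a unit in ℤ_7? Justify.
x ∈ ℤ_7 but not a unit; v_7(x) = 1 > 0

ℤ_7 = {x ∈ ℚ_7 : v_7(x) ≥ 0} and ℤ_7^× = {x ∈ ℤ_7 : v_7(x) = 0}. Here v_7(238) = v_7(num) − v_7(den) = 1; compare against these criteria.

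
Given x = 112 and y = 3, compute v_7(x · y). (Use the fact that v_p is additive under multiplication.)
v_7(336) = 1

v_p(x) = 1 (factor: 112 = 7^1 · 16); v_p(y) = 0 (factor: 3 = 7^0 · 3). Additivity: v_p(xy) = v_p(x) + v_p(y) = 1 + 0 = 1. (Direct check: xy = 336 = 7^1 · (48).)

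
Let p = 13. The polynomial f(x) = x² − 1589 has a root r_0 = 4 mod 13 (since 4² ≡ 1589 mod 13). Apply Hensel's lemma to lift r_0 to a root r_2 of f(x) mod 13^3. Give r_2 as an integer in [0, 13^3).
r_2 = 264 (mod 2197)

Hensel's recurrence: r_{i+1} = r_i − f(r_i)·(f′(r_i))^{-1} mod 13^{i+2}, with f′(x) = 2x. Iterate:
  r_0 = 4 (mod 13)
  r_1 = 95 (mod 169)
  r_2 = 264 (mod 2197)
Final: r_2 = 264, and one checks f(r_2) ≡ 0 mod 13^3.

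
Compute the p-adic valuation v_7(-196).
v_7(-196) = 2

v_7(n) is the largest exponent k such that 7^k divides n. Factor out: -196 = -7^2 · 4. (Sign doesn't affect v_p.) So v_7(-196) = 2.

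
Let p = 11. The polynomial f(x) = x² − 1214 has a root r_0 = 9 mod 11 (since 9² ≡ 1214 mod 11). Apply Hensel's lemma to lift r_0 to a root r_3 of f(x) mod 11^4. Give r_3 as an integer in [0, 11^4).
r_3 = 7016 (mod 14641)

Hensel's recurrence: r_{i+1} = r_i − f(r_i)·(f′(r_i))^{-1} mod 11^{i+2}, with f′(x) = 2x. Iterate:
  r_0 = 9 (mod 11)
  r_1 = 119 (mod 121)
  r_2 = 361 (mod 1331)
  r_3 = 7016 (mod 14641)
Final: r_3 = 7016, and one checks f(r_3) ≡ 0 mod 11^4.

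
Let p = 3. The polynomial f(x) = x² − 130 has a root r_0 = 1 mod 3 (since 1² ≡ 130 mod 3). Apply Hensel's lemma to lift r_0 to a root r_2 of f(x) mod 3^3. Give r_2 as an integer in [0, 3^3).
r_2 = 7 (mod 27)

Hensel's recurrence: r_{i+1} = r_i − f(r_i)·(f′(r_i))^{-1} mod 3^{i+2}, with f′(x) = 2x. Iterate:
  r_0 = 1 (mod 3)
  r_1 = 7 (mod 9)
  r_2 = 7 (mod 27)
Final: r_2 = 7, and one checks f(r_2) ≡ 0 mod 3^3.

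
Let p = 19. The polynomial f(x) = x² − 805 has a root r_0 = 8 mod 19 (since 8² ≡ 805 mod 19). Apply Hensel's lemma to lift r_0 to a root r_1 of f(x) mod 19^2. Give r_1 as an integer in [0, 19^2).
r_1 = 122 (mod 361)

Hensel's recurrence: r_{i+1} = r_i − f(r_i)·(f′(r_i))^{-1} mod 19^{i+2}, with f′(x) = 2x. Iterate:
  r_0 = 8 (mod 19)
  r_1 = 122 (mod 361)
Final: r_1 = 122, and one checks f(r_1) ≡ 0 mod 19^2.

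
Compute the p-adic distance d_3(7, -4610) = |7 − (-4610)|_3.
d_3(7, -4610) = 1/243

Step 1 — x − y = 7 − (-4610) = 4617. Step 2 — v_3(4617) = 5 (factor: 4617 = (3^5 · 19); the sign does not affect v_p). Step 3 — |x − y|_3 = 3^{-5} = 1/243.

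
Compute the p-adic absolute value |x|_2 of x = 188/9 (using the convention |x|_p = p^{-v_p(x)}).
|188/9|_2 = 1/4

Step 1 — compute v_2(x) by factoring powers of 2 out of the numerator and denominator: v_2(188/9) = 2. Step 2 — apply |x|_p = p^{-v_p(x)} = 2^{-2} = 1/4.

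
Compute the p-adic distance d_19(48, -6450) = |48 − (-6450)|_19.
d_19(48, -6450) = 1/361

Step 1 — x − y = 48 − (-6450) = 6498. Step 2 — v_19(6498) = 2 (factor: 6498 = (19^2 · 18); the sign does not affect v_p). Step 3 — |x − y|_19 = 19^{-2} = 1/361.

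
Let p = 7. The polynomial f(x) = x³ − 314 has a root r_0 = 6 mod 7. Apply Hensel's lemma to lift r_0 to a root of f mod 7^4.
r_3 = 496 (mod 2401)

Hensel: r_{i+1} = r_i − f(r_i)/f′(r_i) mod 7^{i+2}, where f′(x) = 3x². Iterate:
  r_0 = 6 (mod 7)
  r_1 = 6 (mod 49)
  r_2 = 153 (mod 343)
  r_3 = 496 (mod 2401)
Final: r = 496 with f(r) ≡ 0 mod 7^4.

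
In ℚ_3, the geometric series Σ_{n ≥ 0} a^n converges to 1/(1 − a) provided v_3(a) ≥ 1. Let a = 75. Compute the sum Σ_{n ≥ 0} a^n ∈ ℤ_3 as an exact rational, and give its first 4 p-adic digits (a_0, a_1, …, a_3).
Σ a^n = 1/(1 − a) = -1/74;  first 4 digits = (1, 1, 0, 2)

v_3(a) = 1 ≥ 1, so the series converges in ℤ_3 to 1/(1 − a) = 1/(1 − 75) = -1/74. Expand this rational in ℤ_3: compute digits iteratively via d_i = x_i mod 3, x_{i+1} = (x_i − d_i)/3. The first 4 digits are (1, 1, 0, 2).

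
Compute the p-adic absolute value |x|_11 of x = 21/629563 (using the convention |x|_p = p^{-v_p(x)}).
|21/629563|_11 = 14641

Step 1 — compute v_11(x) by factoring powers of 11 out of the numerator and denominator: v_11(21/629563) = -4. Step 2 — apply |x|_p = p^{-v_p(x)} = 11^{4} = 14641.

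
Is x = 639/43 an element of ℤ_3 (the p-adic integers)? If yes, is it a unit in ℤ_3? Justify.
x ∈ ℤ_3 but not a unit; v_3(x) = 2 > 0

ℤ_3 = {x ∈ ℚ_3 : v_3(x) ≥ 0} and ℤ_3^× = {x ∈ ℤ_3 : v_3(x) = 0}. Here v_3(639/43) = v_3(num) − v_3(den) = 2; compare against these criteria.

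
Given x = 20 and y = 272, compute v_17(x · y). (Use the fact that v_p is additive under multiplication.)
v_17(5440) = 1

v_p(x) = 0 (factor: 20 = 17^0 · 20); v_p(y) = 1 (factor: 272 = 17^1 · 16). Additivity: v_p(xy) = v_p(x) + v_p(y) = 0 + 1 = 1. (Direct check: xy = 5440 = 17^1 · (320).)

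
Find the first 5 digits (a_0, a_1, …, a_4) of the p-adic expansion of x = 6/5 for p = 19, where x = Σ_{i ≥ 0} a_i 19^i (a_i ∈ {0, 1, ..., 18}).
(a_0, …, a_4) = (5, 15, 3, 15, 3)

v_19(6/5) = 0 (numerator and denominator both coprime to 19), so x ∈ ℤ_19^×. Compute digits iteratively via a_i = x_i mod 19, x_{i+1} = (x_i − a_i)/19, with x_0 = x:
  x_0 = 6/5;  a_0 = 5;  x_1 = (x_0 − 5)/19 = -1/5
  x_1 = -1/5;  a_1 = 15;  x_2 = (x_1 − 15)/19 = -4/5
  x_2 = -4/5;  a_2 = 3;  x_3 = (x_2 − 3)/19 = -1/5
  x_3 = -1/5;  a_3 = 15;  x_4 = (x_3 − 15)/19 = -4/5
  x_4 = -4/5;  a_4 = 3;  x_5 = (x_4 − 3)/19 = -1/5
Digits: (5, 15, 3, 15, 3).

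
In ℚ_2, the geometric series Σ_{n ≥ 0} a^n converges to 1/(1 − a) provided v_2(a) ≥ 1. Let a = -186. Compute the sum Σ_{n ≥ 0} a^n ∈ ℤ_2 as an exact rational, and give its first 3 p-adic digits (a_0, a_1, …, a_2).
Σ a^n = 1/(1 − a) = 1/187;  first 3 digits = (1, 1, 0)

v_2(a) = 1 ≥ 1, so the series converges in ℤ_2 to 1/(1 − a) = 1/(1 − (-186)) = 1/187. Expand this rational in ℤ_2: compute digits iteratively via d_i = x_i mod 2, x_{i+1} = (x_i − d_i)/2. The first 3 digits are (1, 1, 0).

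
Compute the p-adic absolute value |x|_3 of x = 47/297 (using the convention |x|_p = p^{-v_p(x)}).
|47/297|_3 = 27

Step 1 — compute v_3(x) by factoring powers of 3 out of the numerator and denominator: v_3(47/297) = -3. Step 2 — apply |x|_p = p^{-v_p(x)} = 3^{3} = 27.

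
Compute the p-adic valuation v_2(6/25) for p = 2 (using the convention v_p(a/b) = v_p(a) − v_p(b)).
v_2(6/25) = 1

Factor powers of 2 from the numerator and denominator of the reduced fraction: 6 = 2^1 · 3 and 25 = 2^0 · 25. Apply v_p(a/b) = v_p(a) − v_p(b): v_2(6/25) = 1 − 0 = 1.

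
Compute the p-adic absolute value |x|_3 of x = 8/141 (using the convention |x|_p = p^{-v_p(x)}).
|8/141|_3 = 3

Step 1 — compute v_3(x) by factoring powers of 3 out of the numerator and denominator: v_3(8/141) = -1. Step 2 — apply |x|_p = p^{-v_p(x)} = 3^{1} = 3.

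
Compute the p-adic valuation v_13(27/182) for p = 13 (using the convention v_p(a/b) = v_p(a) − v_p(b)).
v_13(27/182) = -1

Factor powers of 13 from the numerator and denominator of the reduced fraction: 27 = 13^0 · 27 and 182 = 13^1 · 14. Apply v_p(a/b) = v_p(a) − v_p(b): v_13(27/182) = 0 − 1 = -1.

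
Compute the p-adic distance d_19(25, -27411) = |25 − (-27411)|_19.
d_19(25, -27411) = 1/6859

Step 1 — x − y = 25 − (-27411) = 27436. Step 2 — v_19(27436) = 3 (factor: 27436 = (19^3 · 4); the sign does not affect v_p). Step 3 — |x − y|_19 = 19^{-3} = 1/6859.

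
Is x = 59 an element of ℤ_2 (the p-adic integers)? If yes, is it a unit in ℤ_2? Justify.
x ∈ ℤ_2^× (unit); v_2(x) = 0

ℤ_2 = {x ∈ ℚ_2 : v_2(x) ≥ 0} and ℤ_2^× = {x ∈ ℤ_2 : v_2(x) = 0}. Here v_2(59) = v_2(num) − v_2(den) = 0; compare against these criteria.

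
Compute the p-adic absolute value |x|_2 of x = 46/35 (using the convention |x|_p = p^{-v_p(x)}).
|46/35|_2 = 1/2

Step 1 — compute v_2(x) by factoring powers of 2 out of the numerator and denominator: v_2(46/35) = 1. Step 2 — apply |x|_p = p^{-v_p(x)} = 2^{-1} = 1/2.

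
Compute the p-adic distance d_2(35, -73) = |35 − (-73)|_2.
d_2(35, -73) = 1/4

Step 1 — x − y = 35 − (-73) = 108. Step 2 — v_2(108) = 2 (factor: 108 = (2^2 · 27); the sign does not affect v_p). Step 3 — |x − y|_2 = 2^{-2} = 1/4.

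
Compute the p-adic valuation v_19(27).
v_19(27) = 0

v_19(n) is the largest exponent k such that 19^k divides n. Factor out: 27 = 19^0 · 27. (Sign doesn't affect v_p.) So v_19(27) = 0.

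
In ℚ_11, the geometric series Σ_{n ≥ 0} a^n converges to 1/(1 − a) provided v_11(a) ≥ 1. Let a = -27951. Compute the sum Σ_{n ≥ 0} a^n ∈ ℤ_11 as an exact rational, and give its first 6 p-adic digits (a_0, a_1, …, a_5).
Σ a^n = 1/(1 − a) = 1/27952;  first 6 digits = (1, 0, 0, 1, 9, 10)

v_11(a) = 3 ≥ 1, so the series converges in ℤ_11 to 1/(1 − a) = 1/(1 − (-27951)) = 1/27952. Expand this rational in ℤ_11: compute digits iteratively via d_i = x_i mod 11, x_{i+1} = (x_i − d_i)/11. The first 6 digits are (1, 0, 0, 1, 9, 10).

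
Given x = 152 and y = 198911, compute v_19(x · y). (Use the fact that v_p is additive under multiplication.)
v_19(30234472) = 4

v_p(x) = 1 (factor: 152 = 19^1 · 8); v_p(y) = 3 (factor: 198911 = 19^3 · 29). Additivity: v_p(xy) = v_p(x) + v_p(y) = 1 + 3 = 4. (Direct check: xy = 30234472 = 19^4 · (232).)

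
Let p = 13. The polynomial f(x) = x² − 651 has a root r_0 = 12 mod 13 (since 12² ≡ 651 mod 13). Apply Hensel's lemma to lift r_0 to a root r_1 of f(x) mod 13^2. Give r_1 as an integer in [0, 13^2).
r_1 = 12 (mod 169)

Hensel's recurrence: r_{i+1} = r_i − f(r_i)·(f′(r_i))^{-1} mod 13^{i+2}, with f′(x) = 2x. Iterate:
  r_0 = 12 (mod 13)
  r_1 = 12 (mod 169)
Final: r_1 = 12, and one checks f(r_1) ≡ 0 mod 13^2.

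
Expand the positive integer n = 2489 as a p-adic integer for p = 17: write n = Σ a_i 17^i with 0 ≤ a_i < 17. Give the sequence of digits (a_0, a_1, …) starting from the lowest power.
(a_0, a_1, …) = (7, 10, 8)

Repeated division by 17 gives the digits low-to-high: 2489 = 7 + 10·17^1 + 8·17^2. Digit sequence: (7, 10, 8).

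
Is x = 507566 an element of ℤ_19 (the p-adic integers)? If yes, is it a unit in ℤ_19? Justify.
x ∈ ℤ_19 but not a unit; v_19(x) = 3 > 0

ℤ_19 = {x ∈ ℚ_19 : v_19(x) ≥ 0} and ℤ_19^× = {x ∈ ℤ_19 : v_19(x) = 0}. Here v_19(507566) = v_19(num) − v_19(den) = 3; compare against these criteria.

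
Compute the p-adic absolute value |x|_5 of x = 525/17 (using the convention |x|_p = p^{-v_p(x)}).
|525/17|_5 = 1/25

Step 1 — compute v_5(x) by factoring powers of 5 out of the numerator and denominator: v_5(525/17) = 2. Step 2 — apply |x|_p = p^{-v_p(x)} = 5^{-2} = 1/25.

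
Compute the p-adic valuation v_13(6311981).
v_13(6311981) = 5

v_13(n) is the largest exponent k such that 13^k divides n. Factor out: 6311981 = 13^5 · 17. (Sign doesn't affect v_p.) So v_13(6311981) = 5.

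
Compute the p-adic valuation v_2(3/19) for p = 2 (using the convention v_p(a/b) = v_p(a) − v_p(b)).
v_2(3/19) = 0

Factor powers of 2 from the numerator and denominator of the reduced fraction: 3 = 2^0 · 3 and 19 = 2^0 · 19. Apply v_p(a/b) = v_p(a) − v_p(b): v_2(3/19) = 0 − 0 = 0.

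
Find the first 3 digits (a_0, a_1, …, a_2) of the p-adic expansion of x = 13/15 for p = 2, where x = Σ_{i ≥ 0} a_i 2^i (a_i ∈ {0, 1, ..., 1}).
(a_0, …, a_2) = (1, 1, 0)

v_2(13/15) = 0 (numerator and denominator both coprime to 2), so x ∈ ℤ_2^×. Compute digits iteratively via a_i = x_i mod 2, x_{i+1} = (x_i − a_i)/2, with x_0 = x:
  x_0 = 13/15;  a_0 = 1;  x_1 = (x_0 − 1)/2 = -1/15
  x_1 = -1/15;  a_1 = 1;  x_2 = (x_1 − 1)/2 = -8/15
  x_2 = -8/15;  a_2 = 0;  x_3 = (x_2 − 0)/2 = -4/15
Digits: (1, 1, 0).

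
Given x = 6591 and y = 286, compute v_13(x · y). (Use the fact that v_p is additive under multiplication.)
v_13(1885026) = 4

v_p(x) = 3 (factor: 6591 = 13^3 · 3); v_p(y) = 1 (factor: 286 = 13^1 · 22). Additivity: v_p(xy) = v_p(x) + v_p(y) = 3 + 1 = 4. (Direct check: xy = 1885026 = 13^4 · (66).)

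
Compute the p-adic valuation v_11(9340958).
v_11(9340958) = 5

v_11(n) is the largest exponent k such that 11^k divides n. Factor out: 9340958 = 11^5 · 58. (Sign doesn't affect v_p.) So v_11(9340958) = 5.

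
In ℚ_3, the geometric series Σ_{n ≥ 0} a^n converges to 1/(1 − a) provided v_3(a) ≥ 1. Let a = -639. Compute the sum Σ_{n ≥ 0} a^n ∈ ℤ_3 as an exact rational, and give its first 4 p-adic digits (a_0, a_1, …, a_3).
Σ a^n = 1/(1 − a) = 1/640;  first 4 digits = (1, 0, 1, 0)

v_3(a) = 2 ≥ 1, so the series converges in ℤ_3 to 1/(1 − a) = 1/(1 − (-639)) = 1/640. Expand this rational in ℤ_3: compute digits iteratively via d_i = x_i mod 3, x_{i+1} = (x_i − d_i)/3. The first 4 digits are (1, 0, 1, 0).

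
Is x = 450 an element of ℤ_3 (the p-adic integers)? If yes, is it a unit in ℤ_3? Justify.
x ∈ ℤ_3 but not a unit; v_3(x) = 2 > 0

ℤ_3 = {x ∈ ℚ_3 : v_3(x) ≥ 0} and ℤ_3^× = {x ∈ ℤ_3 : v_3(x) = 0}. Here v_3(450) = v_3(num) − v_3(den) = 2; compare against these criteria.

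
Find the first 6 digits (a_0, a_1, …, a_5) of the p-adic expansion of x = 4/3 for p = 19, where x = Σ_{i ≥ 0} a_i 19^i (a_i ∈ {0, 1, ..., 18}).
(a_0, …, a_5) = (14, 12, 12, 12, 12, 12)

v_19(4/3) = 0 (numerator and denominator both coprime to 19), so x ∈ ℤ_19^×. Compute digits iteratively via a_i = x_i mod 19, x_{i+1} = (x_i − a_i)/19, with x_0 = x:
  x_0 = 4/3;  a_0 = 14;  x_1 = (x_0 − 14)/19 = -2/3
  x_1 = -2/3;  a_1 = 12;  x_2 = (x_1 − 12)/19 = -2/3
  x_2 = -2/3;  a_2 = 12;  x_3 = (x_2 − 12)/19 = -2/3
  x_3 = -2/3;  a_3 = 12;  x_4 = (x_3 − 12)/19 = -2/3
  x_4 = -2/3;  a_4 = 12;  x_5 = (x_4 − 12)/19 = -2/3
  x_5 = -2/3;  a_5 = 12;  x_6 = (x_5 − 12)/19 = -2/3
Digits: (14, 12, 12, 12, 12, 12).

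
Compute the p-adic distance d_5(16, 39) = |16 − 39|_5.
d_5(16, 39) = 1

Step 1 — x − y = 16 − 39 = -23. Step 2 — v_5(-23) = 0 (factor: -23 = −(5^0 · 23); the sign does not affect v_p). Step 3 — |x − y|_5 = 5^{0} = 1.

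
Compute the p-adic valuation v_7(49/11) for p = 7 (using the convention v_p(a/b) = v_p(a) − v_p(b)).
v_7(49/11) = 2

Factor powers of 7 from the numerator and denominator of the reduced fraction: 49 = 7^2 · 1 and 11 = 7^0 · 11. Apply v_p(a/b) = v_p(a) − v_p(b): v_7(49/11) = 2 − 0 = 2.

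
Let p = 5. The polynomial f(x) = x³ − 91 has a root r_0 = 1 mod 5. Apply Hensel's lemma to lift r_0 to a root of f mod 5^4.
r_3 = 381 (mod 625)

Hensel: r_{i+1} = r_i − f(r_i)/f′(r_i) mod 5^{i+2}, where f′(x) = 3x². Iterate:
  r_0 = 1 (mod 5)
  r_1 = 6 (mod 25)
  r_2 = 6 (mod 125)
  r_3 = 381 (mod 625)
Final: r = 381 with f(r) ≡ 0 mod 5^4.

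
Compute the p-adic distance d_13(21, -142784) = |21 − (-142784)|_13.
d_13(21, -142784) = 1/28561

Step 1 — x − y = 21 − (-142784) = 142805. Step 2 — v_13(142805) = 4 (factor: 142805 = (13^4 · 5); the sign does not affect v_p). Step 3 — |x − y|_13 = 13^{-4} = 1/28561.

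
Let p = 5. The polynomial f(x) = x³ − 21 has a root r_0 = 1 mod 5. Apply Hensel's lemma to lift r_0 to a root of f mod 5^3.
r_2 = 116 (mod 125)

Hensel: r_{i+1} = r_i − f(r_i)/f′(r_i) mod 5^{i+2}, where f′(x) = 3x². Iterate:
  r_0 = 1 (mod 5)
  r_1 = 16 (mod 25)
  r_2 = 116 (mod 125)
Final: r = 116 with f(r) ≡ 0 mod 5^3.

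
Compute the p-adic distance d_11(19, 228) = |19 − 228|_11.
d_11(19, 228) = 1/11

Step 1 — x − y = 19 − 228 = -209. Step 2 — v_11(-209) = 1 (factor: -209 = −(11^1 · 19); the sign does not affect v_p). Step 3 — |x − y|_11 = 11^{-1} = 1/11.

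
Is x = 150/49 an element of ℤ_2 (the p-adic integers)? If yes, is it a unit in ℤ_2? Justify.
x ∈ ℤ_2 but not a unit; v_2(x) = 1 > 0

ℤ_2 = {x ∈ ℚ_2 : v_2(x) ≥ 0} and ℤ_2^× = {x ∈ ℤ_2 : v_2(x) = 0}. Here v_2(150/49) = v_2(num) − v_2(den) = 1; compare against these criteria.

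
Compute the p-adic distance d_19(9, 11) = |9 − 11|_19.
d_19(9, 11) = 1

Step 1 — x − y = 9 − 11 = -2. Step 2 — v_19(-2) = 0 (factor: -2 = −(19^0 · 2); the sign does not affect v_p). Step 3 — |x − y|_19 = 19^{0} = 1.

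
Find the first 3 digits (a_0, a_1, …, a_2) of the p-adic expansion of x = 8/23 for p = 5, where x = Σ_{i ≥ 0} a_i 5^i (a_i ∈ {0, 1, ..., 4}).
(a_0, …, a_2) = (1, 4, 2)

v_5(8/23) = 0 (numerator and denominator both coprime to 5), so x ∈ ℤ_5^×. Compute digits iteratively via a_i = x_i mod 5, x_{i+1} = (x_i − a_i)/5, with x_0 = x:
  x_0 = 8/23;  a_0 = 1;  x_1 = (x_0 − 1)/5 = -3/23
  x_1 = -3/23;  a_1 = 4;  x_2 = (x_1 − 4)/5 = -19/23
  x_2 = -19/23;  a_2 = 2;  x_3 = (x_2 − 2)/5 = -13/23
Digits: (1, 4, 2).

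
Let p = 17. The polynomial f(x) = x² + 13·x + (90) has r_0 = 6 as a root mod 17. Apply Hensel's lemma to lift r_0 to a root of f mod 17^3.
r_2 = 414 (mod 4913)

Hensel: r_{i+1} = r_i − f(r_i)·(f′(r_i))^{-1} mod 17^{i+2}, f′(x) = 2x + 13. Iterate:
  r_0 = 6 (mod 17)
  r_1 = 125 (mod 289)
  r_2 = 414 (mod 4913)
Final: r = 414 satisfies f(r) ≡ 0 mod 17^3.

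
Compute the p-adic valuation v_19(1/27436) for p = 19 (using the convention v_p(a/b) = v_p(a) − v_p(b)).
v_19(1/27436) = -3

Factor powers of 19 from the numerator and denominator of the reduced fraction: 1 = 19^0 · 1 and 27436 = 19^3 · 4. Apply v_p(a/b) = v_p(a) − v_p(b): v_19(1/27436) = 0 − 3 = -3.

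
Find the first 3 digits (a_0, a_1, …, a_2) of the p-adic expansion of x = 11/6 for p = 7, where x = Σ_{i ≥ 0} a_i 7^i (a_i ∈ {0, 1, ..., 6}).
(a_0, …, a_2) = (3, 1, 1)

v_7(11/6) = 0 (numerator and denominator both coprime to 7), so x ∈ ℤ_7^×. Compute digits iteratively via a_i = x_i mod 7, x_{i+1} = (x_i − a_i)/7, with x_0 = x:
  x_0 = 11/6;  a_0 = 3;  x_1 = (x_0 − 3)/7 = -1/6
  x_1 = -1/6;  a_1 = 1;  x_2 = (x_1 − 1)/7 = -1/6
  x_2 = -1/6;  a_2 = 1;  x_3 = (x_2 − 1)/7 = -1/6
Digits: (3, 1, 1).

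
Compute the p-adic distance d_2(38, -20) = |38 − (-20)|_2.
d_2(38, -20) = 1/2

Step 1 — x − y = 38 − (-20) = 58. Step 2 — v_2(58) = 1 (factor: 58 = (2^1 · 29); the sign does not affect v_p). Step 3 — |x − y|_2 = 2^{-1} = 1/2.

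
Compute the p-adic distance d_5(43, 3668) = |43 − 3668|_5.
d_5(43, 3668) = 1/125

Step 1 — x − y = 43 − 3668 = -3625. Step 2 — v_5(-3625) = 3 (factor: -3625 = −(5^3 · 29); the sign does not affect v_p). Step 3 — |x − y|_5 = 5^{-3} = 1/125.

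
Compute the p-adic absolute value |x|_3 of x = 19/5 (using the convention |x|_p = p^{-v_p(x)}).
|19/5|_3 = 1

Step 1 — compute v_3(x) by factoring powers of 3 out of the numerator and denominator: v_3(19/5) = 0. Step 2 — apply |x|_p = p^{-v_p(x)} = 3^{0} = 1.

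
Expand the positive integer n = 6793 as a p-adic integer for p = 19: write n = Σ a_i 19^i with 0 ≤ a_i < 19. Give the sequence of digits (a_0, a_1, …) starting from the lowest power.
(a_0, a_1, …) = (10, 15, 18)

Repeated division by 19 gives the digits low-to-high: 6793 = 10 + 15·19^1 + 18·19^2. Digit sequence: (10, 15, 18).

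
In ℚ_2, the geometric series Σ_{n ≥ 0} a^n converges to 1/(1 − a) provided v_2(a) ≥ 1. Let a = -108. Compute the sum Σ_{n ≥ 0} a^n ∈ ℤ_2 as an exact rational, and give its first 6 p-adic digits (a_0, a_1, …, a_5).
Σ a^n = 1/(1 − a) = 1/109;  first 6 digits = (1, 0, 1, 0, 0, 1)

v_2(a) = 2 ≥ 1, so the series converges in ℤ_2 to 1/(1 − a) = 1/(1 − (-108)) = 1/109. Expand this rational in ℤ_2: compute digits iteratively via d_i = x_i mod 2, x_{i+1} = (x_i − d_i)/2. The first 6 digits are (1, 0, 1, 0, 0, 1).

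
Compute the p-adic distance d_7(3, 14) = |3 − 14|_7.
d_7(3, 14) = 1

Step 1 — x − y = 3 − 14 = -11. Step 2 — v_7(-11) = 0 (factor: -11 = −(7^0 · 11); the sign does not affect v_p). Step 3 — |x − y|_7 = 7^{0} = 1.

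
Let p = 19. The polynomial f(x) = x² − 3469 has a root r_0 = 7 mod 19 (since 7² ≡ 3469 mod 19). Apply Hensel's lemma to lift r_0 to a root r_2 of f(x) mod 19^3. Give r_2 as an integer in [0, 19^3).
r_2 = 1128 (mod 6859)

Hensel's recurrence: r_{i+1} = r_i − f(r_i)·(f′(r_i))^{-1} mod 19^{i+2}, with f′(x) = 2x. Iterate:
  r_0 = 7 (mod 19)
  r_1 = 45 (mod 361)
  r_2 = 1128 (mod 6859)
Final: r_2 = 1128, and one checks f(r_2) ≡ 0 mod 19^3.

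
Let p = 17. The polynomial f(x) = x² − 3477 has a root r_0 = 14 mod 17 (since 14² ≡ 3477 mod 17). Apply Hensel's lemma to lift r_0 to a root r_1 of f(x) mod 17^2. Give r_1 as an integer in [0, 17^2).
r_1 = 286 (mod 289)

Hensel's recurrence: r_{i+1} = r_i − f(r_i)·(f′(r_i))^{-1} mod 17^{i+2}, with f′(x) = 2x. Iterate:
  r_0 = 14 (mod 17)
  r_1 = 286 (mod 289)
Final: r_1 = 286, and one checks f(r_1) ≡ 0 mod 17^2.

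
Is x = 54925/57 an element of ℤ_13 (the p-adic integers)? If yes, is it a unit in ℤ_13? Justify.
x ∈ ℤ_13 but not a unit; v_13(x) = 3 > 0

ℤ_13 = {x ∈ ℚ_13 : v_13(x) ≥ 0} and ℤ_13^× = {x ∈ ℤ_13 : v_13(x) = 0}. Here v_13(54925/57) = v_13(num) − v_13(den) = 3; compare against these criteria.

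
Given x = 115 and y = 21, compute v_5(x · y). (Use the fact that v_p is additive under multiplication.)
v_5(2415) = 1

v_p(x) = 1 (factor: 115 = 5^1 · 23); v_p(y) = 0 (factor: 21 = 5^0 · 21). Additivity: v_p(xy) = v_p(x) + v_p(y) = 1 + 0 = 1. (Direct check: xy = 2415 = 5^1 · (483).)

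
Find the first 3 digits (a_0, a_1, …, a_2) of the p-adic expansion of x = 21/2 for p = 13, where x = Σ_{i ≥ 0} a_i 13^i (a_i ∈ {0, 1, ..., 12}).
(a_0, …, a_2) = (4, 7, 6)

v_13(21/2) = 0 (numerator and denominator both coprime to 13), so x ∈ ℤ_13^×. Compute digits iteratively via a_i = x_i mod 13, x_{i+1} = (x_i − a_i)/13, with x_0 = x:
  x_0 = 21/2;  a_0 = 4;  x_1 = (x_0 − 4)/13 = 1/2
  x_1 = 1/2;  a_1 = 7;  x_2 = (x_1 − 7)/13 = -1/2
  x_2 = -1/2;  a_2 = 6;  x_3 = (x_2 − 6)/13 = -1/2
Digits: (4, 7, 6).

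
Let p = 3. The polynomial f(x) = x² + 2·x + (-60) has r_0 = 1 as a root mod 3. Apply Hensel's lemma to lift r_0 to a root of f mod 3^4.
r_3 = 40 (mod 81)

Hensel: r_{i+1} = r_i − f(r_i)·(f′(r_i))^{-1} mod 3^{i+2}, f′(x) = 2x + 2. Iterate:
  r_0 = 1 (mod 3)
  r_1 = 4 (mod 9)
  r_2 = 13 (mod 27)
  r_3 = 40 (mod 81)
Final: r = 40 satisfies f(r) ≡ 0 mod 3^4.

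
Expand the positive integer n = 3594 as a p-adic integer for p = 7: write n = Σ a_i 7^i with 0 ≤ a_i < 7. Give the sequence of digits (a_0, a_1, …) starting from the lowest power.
(a_0, a_1, …) = (3, 2, 3, 3, 1)

Repeated division by 7 gives the digits low-to-high: 3594 = 3 + 2·7^1 + 3·7^2 + 3·7^3 + 1·7^4. Digit sequence: (3, 2, 3, 3, 1).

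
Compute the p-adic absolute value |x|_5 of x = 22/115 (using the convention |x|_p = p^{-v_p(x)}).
|22/115|_5 = 5

Step 1 — compute v_5(x) by factoring powers of 5 out of the numerator and denominator: v_5(22/115) = -1. Step 2 — apply |x|_p = p^{-v_p(x)} = 5^{1} = 5.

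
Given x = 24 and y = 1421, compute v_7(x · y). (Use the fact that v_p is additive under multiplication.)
v_7(34104) = 2

v_p(x) = 0 (factor: 24 = 7^0 · 24); v_p(y) = 2 (factor: 1421 = 7^2 · 29). Additivity: v_p(xy) = v_p(x) + v_p(y) = 0 + 2 = 2. (Direct check: xy = 34104 = 7^2 · (696).)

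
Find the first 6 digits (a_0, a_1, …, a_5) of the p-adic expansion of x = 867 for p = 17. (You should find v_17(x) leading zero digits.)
(a_0, …, a_5) = (0, 0, 3, 0, 0, 0)

v_17(867) = 2, so a_0 = ... = a_1 = 0. Factor out: x = 17^2 · u with u = 3 a unit in ℤ_17. Expand u iteratively via a_{v+i} = u_i mod 17, u_{i+1} = (u_i − a_{v+i})/17:
  u_0 = 3;  a_2 = 3;  u_1 = (u_0 − 3)/17 = 0
  u_1 = 0;  a_3 = 0;  u_2 = (u_1 − 0)/17 = 0
  u_2 = 0;  a_4 = 0;  u_3 = (u_2 − 0)/17 = 0
  u_3 = 0;  a_5 = 0;  u_4 = (u_3 − 0)/17 = 0
Digits: (0, 0, 3, 0, 0, 0).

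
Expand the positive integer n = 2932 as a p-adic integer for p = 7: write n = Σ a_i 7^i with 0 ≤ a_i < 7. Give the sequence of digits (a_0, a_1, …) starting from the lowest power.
(a_0, a_1, …) = (6, 5, 3, 1, 1)

Repeated division by 7 gives the digits low-to-high: 2932 = 6 + 5·7^1 + 3·7^2 + 1·7^3 + 1·7^4. Digit sequence: (6, 5, 3, 1, 1).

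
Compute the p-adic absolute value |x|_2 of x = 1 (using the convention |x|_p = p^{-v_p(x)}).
|1|_2 = 1

Step 1 — compute v_2(x) by factoring powers of 2 out of the numerator and denominator: v_2(1) = 0. Step 2 — apply |x|_p = p^{-v_p(x)} = 2^{0} = 1.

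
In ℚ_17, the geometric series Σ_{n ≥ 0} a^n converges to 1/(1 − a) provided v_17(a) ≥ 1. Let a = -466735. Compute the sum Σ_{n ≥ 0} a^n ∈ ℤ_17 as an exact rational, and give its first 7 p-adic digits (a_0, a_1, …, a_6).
Σ a^n = 1/(1 − a) = 1/466736;  first 7 digits = (1, 0, 0, 7, 11, 16, 14)

v_17(a) = 3 ≥ 1, so the series converges in ℤ_17 to 1/(1 − a) = 1/(1 − (-466735)) = 1/466736. Expand this rational in ℤ_17: compute digits iteratively via d_i = x_i mod 17, x_{i+1} = (x_i − d_i)/17. The first 7 digits are (1, 0, 0, 7, 11, 16, 14).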